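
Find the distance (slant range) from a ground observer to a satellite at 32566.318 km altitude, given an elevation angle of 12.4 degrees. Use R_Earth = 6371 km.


h = 32566.318 km, el = 12.4 deg
d = -R_E*sin(el) + sqrt((R_E*sin(el))^2 + 2*R_E*h + h^2)
d = -6371.0000*sin(0.2164208) + sqrt((6371.0000*0.2147353)^2 + 2*6371.0000*32566.318 + 32566.318^2)
d = 37068.8401 km

37068.8401 km


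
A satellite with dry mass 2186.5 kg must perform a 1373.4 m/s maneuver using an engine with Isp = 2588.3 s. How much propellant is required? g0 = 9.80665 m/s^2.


ve = Isp * g0 = 2588.3 * 9.80665 = 25382.552195 m/s
mass ratio = exp(dv/ve) = exp(1373.4/25382.552195) = 1.05559864
m_prop = m_dry * (mr - 1) = 2186.5 * (1.05559864 - 1)
m_prop = 121.5664 kg

121.5664 kg


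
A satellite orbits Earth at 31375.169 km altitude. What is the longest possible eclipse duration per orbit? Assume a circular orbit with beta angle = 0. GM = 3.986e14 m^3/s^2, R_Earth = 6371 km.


r = 37746.1690 km
T = 1216.3801 min
Eclipse fraction = arcsin(R_E/r)/pi = arcsin(6371.0000/37746.1690)/pi
= arcsin(0.1687853)/pi = 0.05398447
Eclipse duration = 0.05398447 * 1216.3801 = 65.6656 min

65.6656 minutes


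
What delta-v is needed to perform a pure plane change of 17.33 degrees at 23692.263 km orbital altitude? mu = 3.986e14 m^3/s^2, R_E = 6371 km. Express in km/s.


r = 30063.2630 km = 3.0063263e+07 m
V = sqrt(mu/r) = 3641.2508 m/s
di = 17.33 deg = 0.3024656 rad
dV = 2*V*sin(di/2) = 2*3641.2508*sin(0.1512328)
dV = 1097.1595 m/s = 1.0972 km/s

1.0972 km/s


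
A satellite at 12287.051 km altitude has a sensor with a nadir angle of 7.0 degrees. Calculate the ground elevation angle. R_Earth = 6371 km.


r = R_E + alt = 18658.0510 km
Law of sines in the satellite / Earth-center / ground-point triangle:
  sin(nadir)/R_E = sin(90 + el)/r  =>  cos(el) = (r/R_E)*sin(nadir)
cos(el) = (18658.0510 / 6371.0000) * sin(7.0 deg) = 0.3569054
el = arccos(0.3569054) = 69.0897 deg
(Earth-central angle = 90 - nadir - el = 13.9103 deg)

69.0897 degrees


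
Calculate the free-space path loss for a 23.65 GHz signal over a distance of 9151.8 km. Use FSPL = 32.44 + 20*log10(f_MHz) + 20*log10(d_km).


f = 23.65 GHz = 23650.0000 MHz
d = 9151.8 km
FSPL = 32.44 + 20*log10(23650.0000) + 20*log10(9151.8)
FSPL = 32.44 + 87.4766 + 79.2301
FSPL = 199.1468 dB

199.1468 dB


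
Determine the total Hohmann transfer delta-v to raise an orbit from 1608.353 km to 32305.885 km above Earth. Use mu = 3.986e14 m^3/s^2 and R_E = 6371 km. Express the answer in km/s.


r1 = 7979.3530 km = 7.979353e+06 m
r2 = 38676.8850 km = 3.8676885e+07 m
dv1 = sqrt(mu/r1)*(sqrt(2*r2/(r1+r2)) - 1) = 2032.8049 m/s
dv2 = sqrt(mu/r2)*(1 - sqrt(2*r1/(r1+r2))) = 1332.7499 m/s
total dv = |dv1| + |dv2| = 2032.8049 + 1332.7499 = 3365.5548 m/s = 3.3656 km/s

3.3656 km/s


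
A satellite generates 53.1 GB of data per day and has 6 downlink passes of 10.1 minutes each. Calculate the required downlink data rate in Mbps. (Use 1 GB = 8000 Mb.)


total contact time = 6 * 10.1 * 60 = 3636.0000 s
data = 53.1 GB = 424800.0000 Mb
rate = 424800.0000 / 3636.0000 = 116.8317 Mbps

116.8317 Mbps


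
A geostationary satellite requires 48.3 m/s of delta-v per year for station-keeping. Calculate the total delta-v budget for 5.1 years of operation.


dV = rate * years = 48.3 * 5.1
dV = 246.3300 m/s

246.3300 m/s


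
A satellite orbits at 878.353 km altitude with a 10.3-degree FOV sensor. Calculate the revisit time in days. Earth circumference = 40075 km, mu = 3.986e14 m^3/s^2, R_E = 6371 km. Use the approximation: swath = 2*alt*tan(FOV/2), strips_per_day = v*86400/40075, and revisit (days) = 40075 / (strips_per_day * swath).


swath = 2*878.353*tan(0.08988446) = 158.3272 km
v = sqrt(mu/r) = 7415.1343 m/s = 7.4151 km/s
strips/day = v*86400/40075 = 7.4151*86400/40075 = 15.9867
coverage/day = strips * swath = 15.9867 * 158.3272 = 2531.1315 km
revisit = 40075 / 2531.1315 = 15.8328 days

15.8328 days


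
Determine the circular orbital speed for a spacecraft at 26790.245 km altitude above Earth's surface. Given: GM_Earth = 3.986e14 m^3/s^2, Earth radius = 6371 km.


r = R_E + alt = 6371.0 + 26790.245 = 33161.2450 km = 3.3161245e+07 m
v = sqrt(mu/r) = sqrt(3.986e14 / 3.3161245e+07) = 3466.9951 m/s = 3.4670 km/s

3.4670 km/s


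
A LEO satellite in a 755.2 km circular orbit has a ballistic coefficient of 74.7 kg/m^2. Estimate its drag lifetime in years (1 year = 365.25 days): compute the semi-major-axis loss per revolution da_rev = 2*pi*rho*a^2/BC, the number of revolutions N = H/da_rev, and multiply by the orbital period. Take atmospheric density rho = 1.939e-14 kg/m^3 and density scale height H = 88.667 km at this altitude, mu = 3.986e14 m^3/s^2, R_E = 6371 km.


a = R_E + alt = 7126.2000 km = 7.1262e+06 m
da_rev = 2*pi*rho*a^2/BC = 2*pi*1.939e-14*(7.1262e+06)^2/74.7 = 0.0828234066 m per revolution
N = H/da_rev = 88667.0000 m / 0.0828234066 m = 1.0705549e+06 revolutions
P = 2*pi*sqrt(a^3/mu) = 5986.8480 s
lifetime = N*P = 1.0705549e+06 * 5986.8480 = 6.4092492e+09 s = 74181.1248 days
years = 74181.1248 / 365.25 = 203.0969 years

203.0969 years


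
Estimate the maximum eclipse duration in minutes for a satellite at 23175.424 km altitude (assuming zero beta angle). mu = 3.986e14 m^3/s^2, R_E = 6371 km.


r = 29546.4240 km
T = 842.3981 min
Eclipse fraction = arcsin(R_E/r)/pi = arcsin(6371.0000/29546.4240)/pi
= arcsin(0.2156268)/pi = 0.06917945
Eclipse duration = 0.06917945 * 842.3981 = 58.2766 min

58.2766 minutes


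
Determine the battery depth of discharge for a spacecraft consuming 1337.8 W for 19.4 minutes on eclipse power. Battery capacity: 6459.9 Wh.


E_used = P * t / 60 = 1337.8 * 19.4 / 60 = 432.5553 Wh
DOD = E_used / E_total * 100 = 432.5553 / 6459.9 * 100
DOD = 6.6960 %

6.6960 %


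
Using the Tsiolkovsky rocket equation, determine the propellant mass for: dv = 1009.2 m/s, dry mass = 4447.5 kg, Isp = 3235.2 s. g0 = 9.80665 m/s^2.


ve = Isp * g0 = 3235.2 * 9.80665 = 31726.474080 m/s
mass ratio = exp(dv/ve) = exp(1009.2/31726.474080) = 1.03232072
m_prop = m_dry * (mr - 1) = 4447.5 * (1.03232072 - 1)
m_prop = 143.7464 kg

143.7464 kg


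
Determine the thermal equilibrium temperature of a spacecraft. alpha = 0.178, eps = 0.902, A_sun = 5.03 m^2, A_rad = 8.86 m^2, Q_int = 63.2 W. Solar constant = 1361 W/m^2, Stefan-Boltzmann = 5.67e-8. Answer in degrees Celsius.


Numerator = alpha*S*A_sun + Q_int = 0.178*1361*5.03 + 63.2 = 1281.7577 W
Denominator = eps*sigma*A_rad = 0.902*5.67e-8*8.86 = 4.5313052e-07 W/K^4
T^4 = 2.8286723e+09 K^4
T = 230.6193 K = -42.5307 C

-42.5307 degrees Celsius


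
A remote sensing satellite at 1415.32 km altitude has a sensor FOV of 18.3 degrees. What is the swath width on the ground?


FOV = 18.3 deg = 0.3193953 rad
swath = 2 * alt * tan(FOV/2) = 2 * 1415.32 * tan(0.1596976)
swath = 2 * 1415.32 * 0.1610692
swath = 455.9290 km

455.9290 km


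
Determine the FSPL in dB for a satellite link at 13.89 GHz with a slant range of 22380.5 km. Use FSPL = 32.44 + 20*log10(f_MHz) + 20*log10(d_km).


f = 13.89 GHz = 13890.0000 MHz
d = 22380.5 km
FSPL = 32.44 + 20*log10(13890.0000) + 20*log10(22380.5)
FSPL = 32.44 + 82.8540 + 86.9974
FSPL = 202.2914 dB

202.2914 dB


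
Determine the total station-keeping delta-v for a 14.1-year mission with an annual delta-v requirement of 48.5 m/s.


dV = rate * years = 48.5 * 14.1
dV = 683.8500 m/s

683.8500 m/s


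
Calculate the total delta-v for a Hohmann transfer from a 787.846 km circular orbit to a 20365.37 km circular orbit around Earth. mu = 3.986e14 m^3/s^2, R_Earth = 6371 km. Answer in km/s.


r1 = 7158.8460 km = 7.158846e+06 m
r2 = 26736.3700 km = 2.673637e+07 m
dv1 = sqrt(mu/r1)*(sqrt(2*r2/(r1+r2)) - 1) = 1910.3955 m/s
dv2 = sqrt(mu/r2)*(1 - sqrt(2*r1/(r1+r2))) = 1351.6710 m/s
total dv = |dv1| + |dv2| = 1910.3955 + 1351.6710 = 3262.0665 m/s = 3.2621 km/s

3.2621 km/s


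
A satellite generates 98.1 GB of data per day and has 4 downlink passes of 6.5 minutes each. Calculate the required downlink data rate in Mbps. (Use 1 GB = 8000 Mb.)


total contact time = 4 * 6.5 * 60 = 1560.0000 s
data = 98.1 GB = 784800.0000 Mb
rate = 784800.0000 / 1560.0000 = 503.0769 Mbps

503.0769 Mbps


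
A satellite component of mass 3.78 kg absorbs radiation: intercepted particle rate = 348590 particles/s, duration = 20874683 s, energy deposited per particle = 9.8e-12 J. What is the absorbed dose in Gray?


Total energy deposited = rate * time * E_per
  = 348590 * 20874683 * 9.8e-12 = 71.3117 J
Dose = E_total / mass = 71.3117 / 3.78
Dose = 18.8655 Gy

18.8655 Gy


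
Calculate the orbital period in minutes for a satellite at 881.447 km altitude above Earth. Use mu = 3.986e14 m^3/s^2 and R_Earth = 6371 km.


r = 7252.4470 km = 7.252447e+06 m
T = 2*pi*sqrt(r^3/mu) = 2*pi*sqrt(3.8146412e+20 / 3.986e14)
T = 6146.6441 s = 102.4441 min

102.4441 minutes


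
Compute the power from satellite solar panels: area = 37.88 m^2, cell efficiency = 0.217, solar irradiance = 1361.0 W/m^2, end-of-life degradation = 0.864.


P = area * eta * S * degradation
P = 37.88 * 0.217 * 1361.0 * 0.864
P = 9665.8838 W

9665.8838 W


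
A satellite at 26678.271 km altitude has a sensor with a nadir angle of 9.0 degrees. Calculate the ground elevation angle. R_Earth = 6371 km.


r = R_E + alt = 33049.2710 km
Law of sines in the satellite / Earth-center / ground-point triangle:
  sin(nadir)/R_E = sin(90 + el)/r  =>  cos(el) = (r/R_E)*sin(nadir)
cos(el) = (33049.2710 / 6371.0000) * sin(9.0 deg) = 0.8114966
el = arccos(0.8114966) = 35.7576 deg
(Earth-central angle = 90 - nadir - el = 45.2424 deg)

35.7576 degrees


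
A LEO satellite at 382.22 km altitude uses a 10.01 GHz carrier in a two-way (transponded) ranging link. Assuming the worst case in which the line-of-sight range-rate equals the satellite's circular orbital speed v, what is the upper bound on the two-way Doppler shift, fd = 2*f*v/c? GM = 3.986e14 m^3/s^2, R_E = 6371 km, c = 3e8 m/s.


r = 6.75322e+06 m
v = sqrt(mu/r) = 7682.6880 m/s (worst-case radial velocity)
f = 10.01 GHz = 1.001e+10 Hz
fd = 2*f*v/c = 2*1.001e+10*7682.6880/3.0e+08
fd = 512691.3812 Hz

512691.3812 Hz


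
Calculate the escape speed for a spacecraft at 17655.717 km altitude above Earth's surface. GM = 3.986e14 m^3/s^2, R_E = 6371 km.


r = 6371.0 + 17655.717 = 24026.7170 km = 2.4026717e+07 m
v_esc = sqrt(2*mu/r) = sqrt(2*3.986e14 / 2.4026717e+07)
v_esc = 5760.1850 m/s = 5.7602 km/s

5.7602 km/s


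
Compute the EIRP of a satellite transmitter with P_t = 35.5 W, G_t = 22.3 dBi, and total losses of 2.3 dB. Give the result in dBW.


Pt = 35.5 W = 15.5023 dBW
EIRP = Pt_dBW + Gt - losses = 15.5023 + 22.3 - 2.3 = 35.5023 dBW

35.5023 dBW


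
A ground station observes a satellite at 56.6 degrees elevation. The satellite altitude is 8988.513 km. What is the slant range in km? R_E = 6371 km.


h = 8988.513 km, el = 56.6 deg
d = -R_E*sin(el) + sqrt((R_E*sin(el))^2 + 2*R_E*h + h^2)
d = -6371.0000*sin(0.9878564) + sqrt((6371.0000*0.8348479)^2 + 2*6371.0000*8988.513 + 8988.513^2)
d = 9634.9396 km

9634.9396 km


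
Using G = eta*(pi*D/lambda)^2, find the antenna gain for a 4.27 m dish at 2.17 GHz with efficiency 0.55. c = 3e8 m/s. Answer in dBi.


lambda = c/f = 3e8 / 2.17e+09 = 0.1382488 m
G = eta*(pi*D/lambda)^2 = 0.55*(pi*4.27/0.1382488)^2
G = 5178.3946 (linear)
G = 10*log10(5178.3946) = 37.1420 dBi

37.1420 dBi


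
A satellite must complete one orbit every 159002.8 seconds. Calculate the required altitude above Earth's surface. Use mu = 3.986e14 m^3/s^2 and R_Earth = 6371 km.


T = 159002.8 s
r = (mu*T^2/(4*pi^2))^(1/3) = (3.986e14 * 159002.8^2 / (4*pi^2))^(1/3)
r = 6.3435013e+07 m = 63435.0131 km
alt = r - R_E = 63435.0131 - 6371 = 57064.0131 km

57064.0131 km


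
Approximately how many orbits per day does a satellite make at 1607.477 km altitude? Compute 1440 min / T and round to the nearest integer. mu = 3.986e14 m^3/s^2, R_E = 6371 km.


r = 7.978477e+06 m
T = 2*pi*sqrt(r^3/mu) = 7092.3673 s = 118.2061 min
revs/day = 1440 / 118.2061 = 12.1821
Rounded: 12 revolutions per day

12 revolutions per day


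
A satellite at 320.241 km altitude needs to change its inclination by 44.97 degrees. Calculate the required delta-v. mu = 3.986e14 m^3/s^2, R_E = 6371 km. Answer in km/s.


r = 6691.2410 km = 6.691241e+06 m
V = sqrt(mu/r) = 7718.1873 m/s
di = 44.97 deg = 0.7848746 rad
dV = 2*V*sin(di/2) = 2*7718.1873*sin(0.3924373)
dV = 5903.5110 m/s = 5.9035 km/s

5.9035 km/s


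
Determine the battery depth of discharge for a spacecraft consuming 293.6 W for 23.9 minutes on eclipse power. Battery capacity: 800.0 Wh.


E_used = P * t / 60 = 293.6 * 23.9 / 60 = 116.9507 Wh
DOD = E_used / E_total * 100 = 116.9507 / 800.0 * 100
DOD = 14.6188 %

14.6188 %


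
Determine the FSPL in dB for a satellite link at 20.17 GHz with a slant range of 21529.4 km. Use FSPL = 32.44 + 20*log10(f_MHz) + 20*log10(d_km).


f = 20.17 GHz = 20170.0000 MHz
d = 21529.4 km
FSPL = 32.44 + 20*log10(20170.0000) + 20*log10(21529.4)
FSPL = 32.44 + 86.0941 + 86.6606
FSPL = 205.1948 dB

205.1948 dB


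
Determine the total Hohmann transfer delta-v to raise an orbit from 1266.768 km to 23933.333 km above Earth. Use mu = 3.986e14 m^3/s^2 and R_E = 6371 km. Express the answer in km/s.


r1 = 7637.7680 km = 7.637768e+06 m
r2 = 30304.3330 km = 3.0304333e+07 m
dv1 = sqrt(mu/r1)*(sqrt(2*r2/(r1+r2)) - 1) = 1906.3203 m/s
dv2 = sqrt(mu/r2)*(1 - sqrt(2*r1/(r1+r2))) = 1325.5417 m/s
total dv = |dv1| + |dv2| = 1906.3203 + 1325.5417 = 3231.8620 m/s = 3.2319 km/s

3.2319 km/s


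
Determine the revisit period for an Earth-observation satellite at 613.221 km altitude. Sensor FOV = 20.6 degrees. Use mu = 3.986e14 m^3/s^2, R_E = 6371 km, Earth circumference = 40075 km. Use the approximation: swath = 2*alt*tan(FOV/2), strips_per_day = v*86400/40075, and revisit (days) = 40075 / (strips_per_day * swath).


swath = 2*613.221*tan(0.1797689) = 222.8823 km
v = sqrt(mu/r) = 7554.5685 m/s = 7.5546 km/s
strips/day = v*86400/40075 = 7.5546*86400/40075 = 16.2873
coverage/day = strips * swath = 16.2873 * 222.8823 = 3630.1571 km
revisit = 40075 / 3630.1571 = 11.0395 days

11.0395 days


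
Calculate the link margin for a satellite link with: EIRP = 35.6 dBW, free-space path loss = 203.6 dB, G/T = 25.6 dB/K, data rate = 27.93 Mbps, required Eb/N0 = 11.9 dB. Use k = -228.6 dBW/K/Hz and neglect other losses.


C/N0 = EIRP - FSPL + G/T - k = 35.6 - 203.6 + 25.6 - (-228.6)
C/N0 = 86.2000 dB-Hz
R_b = 27.93 Mbps = 2.793e+07 bps -> 10*log10(R_b) = 74.4607 dB-Hz
Eb/N0 = C/N0 - 10*log10(R_b) = 86.2000 - 74.4607 = 11.7393 dB
Margin = Eb/N0 - Eb/N0_req = 11.7393 - 11.9 = -0.1607094 dB (negative margin: link does not close)

-0.1607 dB


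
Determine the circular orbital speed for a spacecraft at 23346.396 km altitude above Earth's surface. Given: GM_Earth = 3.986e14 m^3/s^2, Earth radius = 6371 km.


r = R_E + alt = 6371.0 + 23346.396 = 29717.3960 km = 2.9717396e+07 m
v = sqrt(mu/r) = sqrt(3.986e14 / 2.9717396e+07) = 3662.3789 m/s = 3.6624 km/s

3.6624 km/s


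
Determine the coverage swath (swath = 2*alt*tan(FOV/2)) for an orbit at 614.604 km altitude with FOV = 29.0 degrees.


FOV = 29.0 deg = 0.5061455 rad
swath = 2 * alt * tan(FOV/2) = 2 * 614.604 * tan(0.2530727)
swath = 2 * 614.604 * 0.2586176
swath = 317.8948 km

317.8948 km


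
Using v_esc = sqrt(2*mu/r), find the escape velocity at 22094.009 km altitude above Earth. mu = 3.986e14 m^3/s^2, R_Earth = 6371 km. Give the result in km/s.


r = 6371.0 + 22094.009 = 28465.0090 km = 2.8465009e+07 m
v_esc = sqrt(2*mu/r) = sqrt(2*3.986e14 / 2.8465009e+07)
v_esc = 5292.0993 m/s = 5.2921 km/s

5.2921 km/s


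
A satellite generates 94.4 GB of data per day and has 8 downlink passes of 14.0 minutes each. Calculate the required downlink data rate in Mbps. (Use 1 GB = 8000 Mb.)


total contact time = 8 * 14.0 * 60 = 6720.0000 s
data = 94.4 GB = 755200.0000 Mb
rate = 755200.0000 / 6720.0000 = 112.3810 Mbps

112.3810 Mbps


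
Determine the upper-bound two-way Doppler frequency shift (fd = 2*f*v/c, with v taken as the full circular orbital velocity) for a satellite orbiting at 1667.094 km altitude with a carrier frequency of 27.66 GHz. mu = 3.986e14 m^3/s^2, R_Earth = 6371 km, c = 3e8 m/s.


r = 8.038094e+06 m
v = sqrt(mu/r) = 7041.9365 m/s (worst-case radial velocity)
f = 27.66 GHz = 2.766e+10 Hz
fd = 2*f*v/c = 2*2.766e+10*7041.9365/3.0e+08
fd = 1.2985331e+06 Hz

1.2985e+06 Hz


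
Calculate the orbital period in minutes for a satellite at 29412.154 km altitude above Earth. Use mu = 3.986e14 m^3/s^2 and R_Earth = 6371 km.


r = 35783.1540 km = 3.5783154e+07 m
T = 2*pi*sqrt(r^3/mu) = 2*pi*sqrt(4.5817971e+22 / 3.986e14)
T = 67364.1986 s = 1122.7366 min

1122.7366 minutes


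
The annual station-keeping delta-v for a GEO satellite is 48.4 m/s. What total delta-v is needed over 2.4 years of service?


dV = rate * years = 48.4 * 2.4
dV = 116.1600 m/s

116.1600 m/s


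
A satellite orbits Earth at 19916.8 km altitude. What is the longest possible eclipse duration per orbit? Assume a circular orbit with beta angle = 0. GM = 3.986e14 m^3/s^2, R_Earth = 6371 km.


r = 26287.8000 km
T = 706.9543 min
Eclipse fraction = arcsin(R_E/r)/pi = arcsin(6371.0000/26287.8000)/pi
= arcsin(0.2423558)/pi = 0.07792012
Eclipse duration = 0.07792012 * 706.9543 = 55.0860 min

55.0860 minutes


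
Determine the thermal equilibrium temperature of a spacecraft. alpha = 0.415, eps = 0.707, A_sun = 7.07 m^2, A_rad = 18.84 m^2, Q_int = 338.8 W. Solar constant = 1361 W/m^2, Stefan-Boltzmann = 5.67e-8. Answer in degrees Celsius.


Numerator = alpha*S*A_sun + Q_int = 0.415*1361*7.07 + 338.8 = 4332.0421 W
Denominator = eps*sigma*A_rad = 0.707*5.67e-8*18.84 = 7.552372e-07 W/K^4
T^4 = 5.736002e+09 K^4
T = 275.2025 K = 2.0525 C

2.0525 degrees Celsius


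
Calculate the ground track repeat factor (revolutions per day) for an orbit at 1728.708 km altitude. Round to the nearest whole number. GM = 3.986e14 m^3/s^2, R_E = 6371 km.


r = 8.099708e+06 m
T = 2*pi*sqrt(r^3/mu) = 7254.6300 s = 120.9105 min
revs/day = 1440 / 120.9105 = 11.9096
Rounded: 12 revolutions per day

12 revolutions per day


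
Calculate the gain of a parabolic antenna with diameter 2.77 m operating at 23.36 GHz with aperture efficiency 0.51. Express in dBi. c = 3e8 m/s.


lambda = c/f = 3e8 / 2.336e+10 = 0.01284247 m
G = eta*(pi*D/lambda)^2 = 0.51*(pi*2.77/0.01284247)^2
G = 234170.7393 (linear)
G = 10*log10(234170.7393) = 53.6953 dBi

53.6953 dBi


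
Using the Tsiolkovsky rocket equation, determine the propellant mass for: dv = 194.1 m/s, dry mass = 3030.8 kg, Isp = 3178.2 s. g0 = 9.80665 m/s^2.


ve = Isp * g0 = 3178.2 * 9.80665 = 31167.495030 m/s
mass ratio = exp(dv/ve) = exp(194.1/31167.495030) = 1.00624707
m_prop = m_dry * (mr - 1) = 3030.8 * (1.00624707 - 1)
m_prop = 18.9336 kg

18.9336 kg


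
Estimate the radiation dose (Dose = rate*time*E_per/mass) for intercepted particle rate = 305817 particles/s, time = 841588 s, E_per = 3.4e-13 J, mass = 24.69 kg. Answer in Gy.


Total energy deposited = rate * time * E_per
  = 305817 * 841588 * 3.4e-13 = 0.08750645 J
Dose = E_total / mass = 0.08750645 / 24.69
Dose = 0.003544206 Gy

0.0035 Gy


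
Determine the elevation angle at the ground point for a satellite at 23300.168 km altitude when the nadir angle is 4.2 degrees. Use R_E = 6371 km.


r = R_E + alt = 29671.1680 km
Law of sines in the satellite / Earth-center / ground-point triangle:
  sin(nadir)/R_E = sin(90 + el)/r  =>  cos(el) = (r/R_E)*sin(nadir)
cos(el) = (29671.1680 / 6371.0000) * sin(4.2 deg) = 0.3410866
el = arccos(0.3410866) = 70.0569 deg
(Earth-central angle = 90 - nadir - el = 15.7431 deg)

70.0569 degrees


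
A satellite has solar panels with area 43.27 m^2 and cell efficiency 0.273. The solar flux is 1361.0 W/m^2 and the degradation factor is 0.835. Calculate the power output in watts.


P = area * eta * S * degradation
P = 43.27 * 0.273 * 1361.0 * 0.835
P = 13424.3771 W

13424.3771 W


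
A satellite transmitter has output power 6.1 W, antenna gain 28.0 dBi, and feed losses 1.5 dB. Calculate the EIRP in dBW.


Pt = 6.1 W = 7.8533 dBW
EIRP = Pt_dBW + Gt - losses = 7.8533 + 28.0 - 1.5 = 34.3533 dBW

34.3533 dBW


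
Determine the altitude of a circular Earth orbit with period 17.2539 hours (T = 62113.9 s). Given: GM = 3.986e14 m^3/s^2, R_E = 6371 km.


T = 62113.9 s
r = (mu*T^2/(4*pi^2))^(1/3) = (3.986e14 * 62113.9^2 / (4*pi^2))^(1/3)
r = 3.3898857e+07 m = 33898.8567 km
alt = r - R_E = 33898.8567 - 6371 = 27527.8567 km

27527.8567 km


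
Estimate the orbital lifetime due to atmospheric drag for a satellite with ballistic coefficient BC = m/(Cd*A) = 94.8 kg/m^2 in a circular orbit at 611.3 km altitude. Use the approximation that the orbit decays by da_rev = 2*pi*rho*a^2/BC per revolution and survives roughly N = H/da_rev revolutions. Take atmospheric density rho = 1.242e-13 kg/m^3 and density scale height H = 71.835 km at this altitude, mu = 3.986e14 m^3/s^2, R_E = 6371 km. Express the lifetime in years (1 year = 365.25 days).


a = R_E + alt = 6982.3000 km = 6.9823e+06 m
da_rev = 2*pi*rho*a^2/BC = 2*pi*1.242e-13*(6.9823e+06)^2/94.8 = 0.401319383 m per revolution
N = H/da_rev = 71835.0000 m / 0.401319383 m = 178997.0856 revolutions
P = 2*pi*sqrt(a^3/mu) = 5806.4271 s
lifetime = N*P = 178997.0856 * 5806.4271 = 1.0393335e+09 s = 12029.3233 days
years = 12029.3233 / 365.25 = 32.9345 years

32.9345 years


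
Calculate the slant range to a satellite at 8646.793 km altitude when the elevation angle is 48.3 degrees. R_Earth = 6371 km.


h = 8646.793 km, el = 48.3 deg
d = -R_E*sin(el) + sqrt((R_E*sin(el))^2 + 2*R_E*h + h^2)
d = -6371.0000*sin(0.842994) + sqrt((6371.0000*0.7466382)^2 + 2*6371.0000*8646.793 + 8646.793^2)
d = 9650.5244 km

9650.5244 km


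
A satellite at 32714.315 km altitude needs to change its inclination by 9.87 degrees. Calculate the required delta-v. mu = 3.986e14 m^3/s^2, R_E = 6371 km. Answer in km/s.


r = 39085.3150 km = 3.9085315e+07 m
V = sqrt(mu/r) = 3193.4626 m/s
di = 9.87 deg = 0.172264 rad
dV = 2*V*sin(di/2) = 2*3193.4626*sin(0.086132)
dV = 549.4387 m/s = 0.5494387 km/s

0.5494 km/s


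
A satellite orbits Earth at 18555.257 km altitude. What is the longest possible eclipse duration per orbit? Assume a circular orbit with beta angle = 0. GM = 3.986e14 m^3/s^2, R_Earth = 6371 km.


r = 24926.2570 km
T = 652.7480 min
Eclipse fraction = arcsin(R_E/r)/pi = arcsin(6371.0000/24926.2570)/pi
= arcsin(0.2555939)/pi = 0.08227101
Eclipse duration = 0.08227101 * 652.7480 = 53.7022 min

53.7022 minutes


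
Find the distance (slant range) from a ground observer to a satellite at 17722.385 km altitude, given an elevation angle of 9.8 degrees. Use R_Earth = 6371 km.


h = 17722.385 km, el = 9.8 deg
d = -R_E*sin(el) + sqrt((R_E*sin(el))^2 + 2*R_E*h + h^2)
d = -6371.0000*sin(0.1710423) + sqrt((6371.0000*0.1702095)^2 + 2*6371.0000*17722.385 + 17722.385^2)
d = 22176.6678 km

22176.6678 km


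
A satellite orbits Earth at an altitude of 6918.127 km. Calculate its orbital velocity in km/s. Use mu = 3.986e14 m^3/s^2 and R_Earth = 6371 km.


r = R_E + alt = 6371.0 + 6918.127 = 13289.1270 km = 1.3289127e+07 m
v = sqrt(mu/r) = sqrt(3.986e14 / 1.3289127e+07) = 5476.7185 m/s = 5.4767 km/s

5.4767 km/s


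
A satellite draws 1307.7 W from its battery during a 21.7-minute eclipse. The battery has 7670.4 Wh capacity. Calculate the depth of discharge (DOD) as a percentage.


E_used = P * t / 60 = 1307.7 * 21.7 / 60 = 472.9515 Wh
DOD = E_used / E_total * 100 = 472.9515 / 7670.4 * 100
DOD = 6.1659 %

6.1659 %


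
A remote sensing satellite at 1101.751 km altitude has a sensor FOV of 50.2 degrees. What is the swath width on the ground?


FOV = 50.2 deg = 0.8761553 rad
swath = 2 * alt * tan(FOV/2) = 2 * 1101.751 * tan(0.4380776)
swath = 2 * 1101.751 * 0.4684342
swath = 1032.1958 km

1032.1958 km


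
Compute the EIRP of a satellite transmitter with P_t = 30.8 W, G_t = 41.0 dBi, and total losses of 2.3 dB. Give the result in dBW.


Pt = 30.8 W = 14.8855 dBW
EIRP = Pt_dBW + Gt - losses = 14.8855 + 41.0 - 2.3 = 53.5855 dBW

53.5855 dBW


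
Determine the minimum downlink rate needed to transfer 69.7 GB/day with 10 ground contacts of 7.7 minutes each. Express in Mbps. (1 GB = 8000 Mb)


total contact time = 10 * 7.7 * 60 = 4620.0000 s
data = 69.7 GB = 557600.0000 Mb
rate = 557600.0000 / 4620.0000 = 120.6926 Mbps

120.6926 Mbps


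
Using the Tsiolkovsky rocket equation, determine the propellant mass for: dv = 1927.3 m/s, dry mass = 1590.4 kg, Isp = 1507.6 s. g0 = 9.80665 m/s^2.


ve = Isp * g0 = 1507.6 * 9.80665 = 14784.505540 m/s
mass ratio = exp(dv/ve) = exp(1927.3/14784.505540) = 1.13923781
m_prop = m_dry * (mr - 1) = 1590.4 * (1.13923781 - 1)
m_prop = 221.4438 kg

221.4438 kg


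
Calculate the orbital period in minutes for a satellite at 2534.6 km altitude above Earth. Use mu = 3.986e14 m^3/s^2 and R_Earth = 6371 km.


r = 8905.6000 km = 8.9056e+06 m
T = 2*pi*sqrt(r^3/mu) = 2*pi*sqrt(7.0630057e+20 / 3.986e14)
T = 8363.8454 s = 139.3974 min

139.3974 minutes


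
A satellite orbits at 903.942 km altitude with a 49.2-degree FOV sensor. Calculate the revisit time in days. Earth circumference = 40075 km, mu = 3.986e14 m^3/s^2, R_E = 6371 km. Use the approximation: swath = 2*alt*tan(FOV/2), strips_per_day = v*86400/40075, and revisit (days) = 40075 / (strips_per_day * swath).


swath = 2*903.942*tan(0.429351) = 827.7139 km
v = sqrt(mu/r) = 7402.0818 m/s = 7.4021 km/s
strips/day = v*86400/40075 = 7.4021*86400/40075 = 15.9586
coverage/day = strips * swath = 15.9586 * 827.7139 = 13209.1341 km
revisit = 40075 / 13209.1341 = 3.0339 days

3.0339 days


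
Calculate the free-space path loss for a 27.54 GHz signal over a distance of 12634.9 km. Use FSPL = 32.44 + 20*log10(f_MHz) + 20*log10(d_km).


f = 27.54 GHz = 27540.0000 MHz
d = 12634.9 km
FSPL = 32.44 + 20*log10(27540.0000) + 20*log10(12634.9)
FSPL = 32.44 + 88.7993 + 82.0314
FSPL = 203.2707 dB

203.2707 dB


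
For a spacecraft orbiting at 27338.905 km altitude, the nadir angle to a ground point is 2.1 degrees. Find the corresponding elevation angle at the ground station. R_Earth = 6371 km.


r = R_E + alt = 33709.9050 km
Law of sines in the satellite / Earth-center / ground-point triangle:
  sin(nadir)/R_E = sin(90 + el)/r  =>  cos(el) = (r/R_E)*sin(nadir)
cos(el) = (33709.9050 / 6371.0000) * sin(2.1 deg) = 0.1938873
el = arccos(0.1938873) = 78.8203 deg
(Earth-central angle = 90 - nadir - el = 9.0797 deg)

78.8203 degrees


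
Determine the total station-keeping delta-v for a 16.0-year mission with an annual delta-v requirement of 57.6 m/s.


dV = rate * years = 57.6 * 16.0
dV = 921.6000 m/s

921.6000 m/s


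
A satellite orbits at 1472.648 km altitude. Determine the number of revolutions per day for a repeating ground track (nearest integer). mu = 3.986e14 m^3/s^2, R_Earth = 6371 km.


r = 7.843648e+06 m
T = 2*pi*sqrt(r^3/mu) = 6913.3471 s = 115.2225 min
revs/day = 1440 / 115.2225 = 12.4976
Rounded: 12 revolutions per day

12 revolutions per day


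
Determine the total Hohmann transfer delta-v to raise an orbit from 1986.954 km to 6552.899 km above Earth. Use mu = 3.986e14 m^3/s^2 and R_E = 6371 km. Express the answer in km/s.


r1 = 8357.9540 km = 8.357954e+06 m
r2 = 12923.8990 km = 1.2923899e+07 m
dv1 = sqrt(mu/r1)*(sqrt(2*r2/(r1+r2)) - 1) = 704.8453 m/s
dv2 = sqrt(mu/r2)*(1 - sqrt(2*r1/(r1+r2))) = 631.6725 m/s
total dv = |dv1| + |dv2| = 704.8453 + 631.6725 = 1336.5178 m/s = 1.3365 km/s

1.3365 km/s


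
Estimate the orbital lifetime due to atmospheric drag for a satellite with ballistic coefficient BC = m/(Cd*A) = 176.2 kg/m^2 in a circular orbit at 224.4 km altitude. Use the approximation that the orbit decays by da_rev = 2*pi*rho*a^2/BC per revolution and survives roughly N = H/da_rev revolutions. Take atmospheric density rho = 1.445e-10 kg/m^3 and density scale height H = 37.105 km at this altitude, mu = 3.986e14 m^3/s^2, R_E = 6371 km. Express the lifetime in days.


a = R_E + alt = 6595.4000 km = 6.5954e+06 m
da_rev = 2*pi*rho*a^2/BC = 2*pi*1.445e-10*(6.5954e+06)^2/176.2 = 224.142438 m per revolution
N = H/da_rev = 37105.0000 m / 224.142438 m = 165.5421 revolutions
P = 2*pi*sqrt(a^3/mu) = 5330.5612 s
lifetime = N*P = 165.5421 * 5330.5612 = 882432.0550 s = 10.2133 days

10.2133 days


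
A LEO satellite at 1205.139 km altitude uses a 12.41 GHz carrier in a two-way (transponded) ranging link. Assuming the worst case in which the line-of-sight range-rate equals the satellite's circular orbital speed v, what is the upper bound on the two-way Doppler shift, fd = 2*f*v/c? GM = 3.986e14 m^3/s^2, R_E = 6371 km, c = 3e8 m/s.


r = 7.576139e+06 m
v = sqrt(mu/r) = 7253.4510 m/s (worst-case radial velocity)
f = 12.41 GHz = 1.241e+10 Hz
fd = 2*f*v/c = 2*1.241e+10*7253.4510/3.0e+08
fd = 600102.1774 Hz

600102.1774 Hz


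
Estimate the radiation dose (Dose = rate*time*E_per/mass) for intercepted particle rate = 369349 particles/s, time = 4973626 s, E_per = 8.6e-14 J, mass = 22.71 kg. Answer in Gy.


Total energy deposited = rate * time * E_per
  = 369349 * 4973626 * 8.6e-14 = 0.1579823 J
Dose = E_total / mass = 0.1579823 / 22.71
Dose = 0.006956509 Gy

0.0070 Gy


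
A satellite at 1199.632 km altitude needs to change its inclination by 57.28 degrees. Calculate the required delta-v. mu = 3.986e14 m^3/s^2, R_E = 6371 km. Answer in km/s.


r = 7570.6320 km = 7.570632e+06 m
V = sqrt(mu/r) = 7256.0886 m/s
di = 57.28 deg = 0.9997246 rad
dV = 2*V*sin(di/2) = 2*7256.0886*sin(0.4998623)
dV = 6955.7546 m/s = 6.9558 km/s

6.9558 km/s


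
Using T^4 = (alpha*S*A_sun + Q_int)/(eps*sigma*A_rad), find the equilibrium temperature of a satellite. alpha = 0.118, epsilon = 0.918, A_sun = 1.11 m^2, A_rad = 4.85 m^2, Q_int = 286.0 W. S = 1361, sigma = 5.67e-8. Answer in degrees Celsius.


Numerator = alpha*S*A_sun + Q_int = 0.118*1361*1.11 + 286.0 = 464.2638 W
Denominator = eps*sigma*A_rad = 0.918*5.67e-8*4.85 = 2.5244541e-07 W/K^4
T^4 = 1.839066e+09 K^4
T = 207.0853 K = -66.0647 C

-66.0647 degrees Celsius


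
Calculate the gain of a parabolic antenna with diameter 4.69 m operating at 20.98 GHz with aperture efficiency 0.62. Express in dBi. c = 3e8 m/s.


lambda = c/f = 3e8 / 2.098e+10 = 0.01429933 m
G = eta*(pi*D/lambda)^2 = 0.62*(pi*4.69/0.01429933)^2
G = 658272.2972 (linear)
G = 10*log10(658272.2972) = 58.1841 dBi

58.1841 dBi


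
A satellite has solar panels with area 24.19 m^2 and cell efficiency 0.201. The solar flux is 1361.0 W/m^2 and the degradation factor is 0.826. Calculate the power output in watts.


P = area * eta * S * degradation
P = 24.19 * 0.201 * 1361.0 * 0.826
P = 5466.0059 W

5466.0059 W


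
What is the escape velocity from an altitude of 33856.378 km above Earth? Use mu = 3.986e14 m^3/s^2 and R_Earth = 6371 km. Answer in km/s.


r = 6371.0 + 33856.378 = 40227.3780 km = 4.0227378e+07 m
v_esc = sqrt(2*mu/r) = sqrt(2*3.986e14 / 4.0227378e+07)
v_esc = 4451.6681 m/s = 4.4517 km/s

4.4517 km/s


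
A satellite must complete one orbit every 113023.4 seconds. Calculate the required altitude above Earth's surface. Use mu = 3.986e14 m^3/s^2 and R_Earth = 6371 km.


T = 113023.4 s
r = (mu*T^2/(4*pi^2))^(1/3) = (3.986e14 * 113023.4^2 / (4*pi^2))^(1/3)
r = 5.0524819e+07 m = 50524.8188 km
alt = r - R_E = 50524.8188 - 6371 = 44153.8188 km

44153.8188 km


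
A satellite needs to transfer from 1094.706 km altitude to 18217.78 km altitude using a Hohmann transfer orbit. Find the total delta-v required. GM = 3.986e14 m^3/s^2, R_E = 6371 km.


r1 = 7465.7060 km = 7.465706e+06 m
r2 = 24588.7800 km = 2.458878e+07 m
dv1 = sqrt(mu/r1)*(sqrt(2*r2/(r1+r2)) - 1) = 1743.5933 m/s
dv2 = sqrt(mu/r2)*(1 - sqrt(2*r1/(r1+r2))) = 1278.3113 m/s
total dv = |dv1| + |dv2| = 1743.5933 + 1278.3113 = 3021.9046 m/s = 3.0219 km/s

3.0219 km/s


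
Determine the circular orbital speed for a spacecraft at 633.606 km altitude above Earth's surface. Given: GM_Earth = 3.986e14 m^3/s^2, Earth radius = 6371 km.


r = R_E + alt = 6371.0 + 633.606 = 7004.6060 km = 7.004606e+06 m
v = sqrt(mu/r) = sqrt(3.986e14 / 7.004606e+06) = 7543.5677 m/s = 7.5436 km/s

7.5436 km/s


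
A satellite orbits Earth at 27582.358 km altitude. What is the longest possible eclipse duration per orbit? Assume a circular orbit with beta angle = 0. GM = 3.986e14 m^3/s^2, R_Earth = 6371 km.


r = 33953.3580 km
T = 1037.7293 min
Eclipse fraction = arcsin(R_E/r)/pi = arcsin(6371.0000/33953.3580)/pi
= arcsin(0.1876398)/pi = 0.06008375
Eclipse duration = 0.06008375 * 1037.7293 = 62.3507 min

62.3507 minutes


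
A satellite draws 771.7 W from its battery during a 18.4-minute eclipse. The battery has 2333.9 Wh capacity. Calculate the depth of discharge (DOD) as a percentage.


E_used = P * t / 60 = 771.7 * 18.4 / 60 = 236.6547 Wh
DOD = E_used / E_total * 100 = 236.6547 / 2333.9 * 100
DOD = 10.1399 %

10.1399 %


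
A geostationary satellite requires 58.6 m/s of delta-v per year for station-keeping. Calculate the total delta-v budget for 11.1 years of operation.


dV = rate * years = 58.6 * 11.1
dV = 650.4600 m/s

650.4600 m/s


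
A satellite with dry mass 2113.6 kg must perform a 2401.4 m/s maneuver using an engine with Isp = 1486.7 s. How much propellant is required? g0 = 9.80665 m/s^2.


ve = Isp * g0 = 1486.7 * 9.80665 = 14579.546555 m/s
mass ratio = exp(dv/ve) = exp(2401.4/14579.546555) = 1.17905138
m_prop = m_dry * (mr - 1) = 2113.6 * (1.17905138 - 1)
m_prop = 378.4430 kg

378.4430 kg


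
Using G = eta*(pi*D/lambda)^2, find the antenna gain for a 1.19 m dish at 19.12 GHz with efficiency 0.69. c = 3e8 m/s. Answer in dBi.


lambda = c/f = 3e8 / 1.912e+10 = 0.01569038 m
G = eta*(pi*D/lambda)^2 = 0.69*(pi*1.19/0.01569038)^2
G = 39172.0252 (linear)
G = 10*log10(39172.0252) = 45.9298 dBi

45.9298 dBi


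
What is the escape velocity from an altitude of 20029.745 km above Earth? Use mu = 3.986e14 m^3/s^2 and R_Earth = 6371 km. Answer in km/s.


r = 6371.0 + 20029.745 = 26400.7450 km = 2.6400745e+07 m
v_esc = sqrt(2*mu/r) = sqrt(2*3.986e14 / 2.6400745e+07)
v_esc = 5495.0994 m/s = 5.4951 km/s

5.4951 km/s


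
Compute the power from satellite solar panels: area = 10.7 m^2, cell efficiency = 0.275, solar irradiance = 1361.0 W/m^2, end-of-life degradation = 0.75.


P = area * eta * S * degradation
P = 10.7 * 0.275 * 1361.0 * 0.75
P = 3003.5569 W

3003.5569 W


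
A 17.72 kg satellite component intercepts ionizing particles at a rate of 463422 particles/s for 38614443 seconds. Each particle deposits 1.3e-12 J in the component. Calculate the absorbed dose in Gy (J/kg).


Total energy deposited = rate * time * E_per
  = 463422 * 38614443 * 1.3e-12 = 23.2632 J
Dose = E_total / mass = 23.2632 / 17.72
Dose = 1.3128 Gy

1.3128 Gy


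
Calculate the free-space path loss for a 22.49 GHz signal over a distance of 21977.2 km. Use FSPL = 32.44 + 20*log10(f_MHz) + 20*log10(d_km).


f = 22.49 GHz = 22490.0000 MHz
d = 21977.2 km
FSPL = 32.44 + 20*log10(22490.0000) + 20*log10(21977.2)
FSPL = 32.44 + 87.0398 + 86.8394
FSPL = 206.3192 dB

206.3192 dB


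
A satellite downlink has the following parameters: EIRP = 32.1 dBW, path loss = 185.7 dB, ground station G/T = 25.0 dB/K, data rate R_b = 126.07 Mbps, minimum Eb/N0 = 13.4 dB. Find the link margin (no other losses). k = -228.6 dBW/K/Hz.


C/N0 = EIRP - FSPL + G/T - k = 32.1 - 185.7 + 25.0 - (-228.6)
C/N0 = 100.0000 dB-Hz
R_b = 126.07 Mbps = 1.2607e+08 bps -> 10*log10(R_b) = 81.0061 dB-Hz
Eb/N0 = C/N0 - 10*log10(R_b) = 100.0000 - 81.0061 = 18.9939 dB
Margin = Eb/N0 - Eb/N0_req = 18.9939 - 13.4 = 5.5939 dB (link closes)

5.5939 dB


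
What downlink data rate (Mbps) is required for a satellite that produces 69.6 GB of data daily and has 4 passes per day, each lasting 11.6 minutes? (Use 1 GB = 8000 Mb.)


total contact time = 4 * 11.6 * 60 = 2784.0000 s
data = 69.6 GB = 556800.0000 Mb
rate = 556800.0000 / 2784.0000 = 200.0000 Mbps

200.0000 Mbps


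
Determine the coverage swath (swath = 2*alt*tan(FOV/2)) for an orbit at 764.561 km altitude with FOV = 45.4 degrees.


FOV = 45.4 deg = 0.7923795 rad
swath = 2 * alt * tan(FOV/2) = 2 * 764.561 * tan(0.3961897)
swath = 2 * 764.561 * 0.4183091
swath = 639.6456 km

639.6456 km


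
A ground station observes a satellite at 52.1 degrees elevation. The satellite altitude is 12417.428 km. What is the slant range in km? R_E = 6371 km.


h = 12417.428 km, el = 52.1 deg
d = -R_E*sin(el) + sqrt((R_E*sin(el))^2 + 2*R_E*h + h^2)
d = -6371.0000*sin(0.9093165) + sqrt((6371.0000*0.7890841)^2 + 2*6371.0000*12417.428 + 12417.428^2)
d = 13349.0527 km

13349.0527 km


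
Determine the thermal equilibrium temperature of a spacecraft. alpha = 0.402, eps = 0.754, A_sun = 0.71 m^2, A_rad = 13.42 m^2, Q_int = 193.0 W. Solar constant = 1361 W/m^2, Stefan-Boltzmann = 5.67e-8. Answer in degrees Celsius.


Numerator = alpha*S*A_sun + Q_int = 0.402*1361*0.71 + 193.0 = 581.4566 W
Denominator = eps*sigma*A_rad = 0.754*5.67e-8*13.42 = 5.7372916e-07 W/K^4
T^4 = 1.0134688e+09 K^4
T = 178.4237 K = -94.7263 C

-94.7263 degrees Celsius


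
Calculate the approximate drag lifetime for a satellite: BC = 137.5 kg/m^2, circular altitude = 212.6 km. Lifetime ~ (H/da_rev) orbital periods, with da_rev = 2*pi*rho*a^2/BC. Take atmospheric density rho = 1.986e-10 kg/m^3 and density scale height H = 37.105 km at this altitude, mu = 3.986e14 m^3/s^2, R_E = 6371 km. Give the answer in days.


a = R_E + alt = 6583.6000 km = 6.5836e+06 m
da_rev = 2*pi*rho*a^2/BC = 2*pi*1.986e-10*(6.5836e+06)^2/137.5 = 393.353743 m per revolution
N = H/da_rev = 37105.0000 m / 393.353743 m = 94.3299 revolutions
P = 2*pi*sqrt(a^3/mu) = 5316.2620 s
lifetime = N*P = 94.3299 * 5316.2620 = 501482.2023 s = 5.8042 days

5.8042 days


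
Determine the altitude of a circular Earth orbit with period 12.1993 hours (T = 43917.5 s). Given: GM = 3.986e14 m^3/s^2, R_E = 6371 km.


T = 43917.5 s
r = (mu*T^2/(4*pi^2))^(1/3) = (3.986e14 * 43917.5^2 / (4*pi^2))^(1/3)
r = 2.6904046e+07 m = 26904.0457 km
alt = r - R_E = 26904.0457 - 6371 = 20533.0457 km

20533.0457 km


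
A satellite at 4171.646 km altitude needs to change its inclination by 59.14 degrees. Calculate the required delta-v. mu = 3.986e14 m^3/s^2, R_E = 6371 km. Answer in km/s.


r = 10542.6460 km = 1.0542646e+07 m
V = sqrt(mu/r) = 6148.8491 m/s
di = 59.14 deg = 1.0322 rad
dV = 2*V*sin(di/2) = 2*6148.8491*sin(0.5160939)
dV = 6068.7484 m/s = 6.0687 km/s

6.0687 km/s


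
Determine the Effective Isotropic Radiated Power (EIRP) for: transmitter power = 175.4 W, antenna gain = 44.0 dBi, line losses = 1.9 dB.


Pt = 175.4 W = 22.4403 dBW
EIRP = Pt_dBW + Gt - losses = 22.4403 + 44.0 - 1.9 = 64.5403 dBW

64.5403 dBW


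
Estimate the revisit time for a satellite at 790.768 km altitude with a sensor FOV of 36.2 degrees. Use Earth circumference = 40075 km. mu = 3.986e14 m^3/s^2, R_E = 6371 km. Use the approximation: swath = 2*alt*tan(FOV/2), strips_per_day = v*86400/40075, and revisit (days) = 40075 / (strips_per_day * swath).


swath = 2*790.768*tan(0.3159046) = 516.9256 km
v = sqrt(mu/r) = 7460.3383 m/s = 7.4603 km/s
strips/day = v*86400/40075 = 7.4603*86400/40075 = 16.0842
coverage/day = strips * swath = 16.0842 * 516.9256 = 8314.3215 km
revisit = 40075 / 8314.3215 = 4.8200 days

4.8200 days


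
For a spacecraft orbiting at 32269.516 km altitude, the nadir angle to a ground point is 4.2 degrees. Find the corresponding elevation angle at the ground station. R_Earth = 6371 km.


r = R_E + alt = 38640.5160 km
Law of sines in the satellite / Earth-center / ground-point triangle:
  sin(nadir)/R_E = sin(90 + el)/r  =>  cos(el) = (r/R_E)*sin(nadir)
cos(el) = (38640.5160 / 6371.0000) * sin(4.2 deg) = 0.4441943
el = arccos(0.4441943) = 63.6282 deg
(Earth-central angle = 90 - nadir - el = 22.1718 deg)

63.6282 degrees


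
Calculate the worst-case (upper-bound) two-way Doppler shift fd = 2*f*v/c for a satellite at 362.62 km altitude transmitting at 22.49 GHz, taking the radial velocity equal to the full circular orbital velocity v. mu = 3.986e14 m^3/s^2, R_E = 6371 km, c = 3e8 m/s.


r = 6.73362e+06 m
v = sqrt(mu/r) = 7693.8612 m/s (worst-case radial velocity)
f = 22.49 GHz = 2.249e+10 Hz
fd = 2*f*v/c = 2*2.249e+10*7693.8612/3.0e+08
fd = 1.1535663e+06 Hz

1.1536e+06 Hz
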